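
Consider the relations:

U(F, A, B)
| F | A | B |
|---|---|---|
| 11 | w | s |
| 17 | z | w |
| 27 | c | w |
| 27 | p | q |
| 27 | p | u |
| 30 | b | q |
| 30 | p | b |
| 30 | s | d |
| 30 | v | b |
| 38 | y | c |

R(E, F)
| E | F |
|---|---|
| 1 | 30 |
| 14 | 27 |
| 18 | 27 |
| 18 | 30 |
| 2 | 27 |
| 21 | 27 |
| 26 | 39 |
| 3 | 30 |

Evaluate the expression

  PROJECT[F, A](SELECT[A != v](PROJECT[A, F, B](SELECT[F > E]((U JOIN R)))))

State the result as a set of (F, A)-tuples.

{(27, c), (27, p), (30, b), (30, p), (30, s)}

Joining U and R on F yields {(27, c, w, 14), (27, c, w, 18), (27, c, w, 2), (27, c, w, 21), (27, p, q, 14), (27, p, q, 18), (27, p, q, 2), (27, p, q, 21), (27, p, u, 14), (27, p, u, 18), (27, p, u, 2), (27, p, u, 21), (30, b, q, 1), (30, b, q, 18), (30, b, q, 3), (30, p, b, 1), (30, p, b, 18), (30, p, b, 3), (30, s, d, 1), (30, s, d, 18), (30, s, d, 3), (30, v, b, 1), (30, v, b, 18), (30, v, b, 3)}.
Selection F > E: {(27, c, w, 14), (27, c, w, 18), (27, c, w, 2), (27, c, w, 21), (27, p, q, 14), (27, p, q, 18), (27, p, q, 2), (27, p, q, 21), (27, p, u, 14), (27, p, u, 18), (27, p, u, 2), (27, p, u, 21), (30, b, q, 1), (30, b, q, 18), (30, b, q, 3), (30, p, b, 1), (30, p, b, 18), (30, p, b, 3), (30, s, d, 1), (30, s, d, 18), (30, s, d, 3), (30, v, b, 1), (30, v, b, 18), (30, v, b, 3)}
Keep only column(s) A, F, B (17 duplicate(s) eliminated): {(b, 30, q), (c, 27, w), (p, 27, q), (p, 27, u), (p, 30, b), (s, 30, d), (v, 30, b)}
Selection A != v: {(b, 30, q), (c, 27, w), (p, 27, q), (p, 27, u), (p, 30, b), (s, 30, d)}
Keep only column(s) F, A (1 duplicate(s) eliminated): {(27, c), (27, p), (30, b), (30, p), (30, s)}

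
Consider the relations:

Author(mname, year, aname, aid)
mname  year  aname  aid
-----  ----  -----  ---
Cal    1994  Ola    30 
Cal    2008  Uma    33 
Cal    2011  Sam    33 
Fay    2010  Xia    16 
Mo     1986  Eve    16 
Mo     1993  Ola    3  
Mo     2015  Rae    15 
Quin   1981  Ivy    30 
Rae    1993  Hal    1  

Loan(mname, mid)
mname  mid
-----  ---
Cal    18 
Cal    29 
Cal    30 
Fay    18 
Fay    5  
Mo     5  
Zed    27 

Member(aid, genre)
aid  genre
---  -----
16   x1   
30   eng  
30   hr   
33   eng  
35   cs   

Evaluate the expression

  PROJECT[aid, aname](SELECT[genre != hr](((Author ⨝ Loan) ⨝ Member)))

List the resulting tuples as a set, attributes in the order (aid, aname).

Author ⋈ Loan (natural join on mname): {(Cal, 1994, Ola, 30, 18), (Cal, 1994, Ola, 30, 29), (Cal, 1994, Ola, 30, 30), (Cal, 2008, Uma, 33, 18), (Cal, 2008, Uma, 33, 29), (Cal, 2008, Uma, 33, 30), (Cal, 2011, Sam, 33, 18), (Cal, 2011, Sam, 33, 29), (Cal, 2011, Sam, 33, 30), (Fay, 2010, Xia, 16, 18), (Fay, 2010, Xia, 16, 5), (Mo, 1986, Eve, 16, 5), (Mo, 1993, Ola, 3, 5), (Mo, 2015, Rae, 15, 5)}
(Author ⨝ Loan) ⋈ Member (natural join on aid): {(Cal, 1994, Ola, 30, 18, eng), (Cal, 1994, Ola, 30, 18, hr), (Cal, 1994, Ola, 30, 29, eng), (Cal, 1994, Ola, 30, 29, hr), (Cal, 1994, Ola, 30, 30, eng), (Cal, 1994, Ola, 30, 30, hr), (Cal, 2008, Uma, 33, 18, eng), (Cal, 2008, Uma, 33, 29, eng), (Cal, 2008, Uma, 33, 30, eng), (Cal, 2011, Sam, 33, 18, eng), (Cal, 2011, Sam, 33, 29, eng), (Cal, 2011, Sam, 33, 30, eng), (Fay, 2010, Xia, 16, 18, x1), (Fay, 2010, Xia, 16, 5, x1), (Mo, 1986, Eve, 16, 5, x1)}
Filtering on genre != hr leaves {(Cal, 1994, Ola, 30, 18, eng), (Cal, 1994, Ola, 30, 29, eng), (Cal, 1994, Ola, 30, 30, eng), (Cal, 2008, Uma, 33, 18, eng), (Cal, 2008, Uma, 33, 29, eng), (Cal, 2008, Uma, 33, 30, eng), (Cal, 2011, Sam, 33, 18, eng), (Cal, 2011, Sam, 33, 29, eng), (Cal, 2011, Sam, 33, 30, eng), (Fay, 2010, Xia, 16, 18, x1), (Fay, 2010, Xia, 16, 5, x1), (Mo, 1986, Eve, 16, 5, x1)}.
π[aid, aname]: project onto (aid, aname) (7 duplicate(s) eliminated) → {(16, Eve), (16, Xia), (30, Ola), (33, Sam), (33, Uma)}

{(16, Eve), (16, Xia), (30, Ola), (33, Sam), (33, Uma)}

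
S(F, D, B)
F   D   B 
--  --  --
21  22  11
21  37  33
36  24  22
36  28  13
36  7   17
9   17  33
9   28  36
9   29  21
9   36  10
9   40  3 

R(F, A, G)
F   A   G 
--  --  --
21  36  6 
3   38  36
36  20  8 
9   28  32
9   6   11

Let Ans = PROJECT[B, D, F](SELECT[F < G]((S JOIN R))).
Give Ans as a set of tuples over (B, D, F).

Joining S and R on F yields {(21, 22, 11, 36, 6), (21, 37, 33, 36, 6), (36, 24, 22, 20, 8), (36, 28, 13, 20, 8), (36, 7, 17, 20, 8), (9, 17, 33, 28, 32), (9, 17, 33, 6, 11), (9, 28, 36, 28, 32), (9, 28, 36, 6, 11), (9, 29, 21, 28, 32), (9, 29, 21, 6, 11), (9, 36, 10, 28, 32), (9, 36, 10, 6, 11), (9, 40, 3, 28, 32), (9, 40, 3, 6, 11)}.
Selection F < G: {(9, 17, 33, 28, 32), (9, 17, 33, 6, 11), (9, 28, 36, 28, 32), (9, 28, 36, 6, 11), (9, 29, 21, 28, 32), (9, 29, 21, 6, 11), (9, 36, 10, 28, 32), (9, 36, 10, 6, 11), (9, 40, 3, 28, 32), (9, 40, 3, 6, 11)}
π[B, D, F]: project onto (B, D, F) (5 duplicate(s) eliminated) → {(10, 36, 9), (21, 29, 9), (3, 40, 9), (33, 17, 9), (36, 28, 9)}

{(10, 36, 9), (21, 29, 9), (3, 40, 9), (33, 17, 9), (36, 28, 9)}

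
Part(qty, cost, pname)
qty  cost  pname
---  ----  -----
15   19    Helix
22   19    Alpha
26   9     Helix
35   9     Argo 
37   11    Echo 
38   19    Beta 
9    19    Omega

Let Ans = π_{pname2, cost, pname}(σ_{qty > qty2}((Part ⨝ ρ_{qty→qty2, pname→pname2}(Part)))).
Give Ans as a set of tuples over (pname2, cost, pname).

{(Alpha, 19, Beta), (Helix, 19, Alpha), (Helix, 19, Beta), (Helix, 9, Argo), (Omega, 19, Alpha), (Omega, 19, Beta), (Omega, 19, Helix)}

ρ[qty→qty2, pname→pname2]: schema becomes (qty2, cost, pname2); tuples unchanged.
Natural join on cost: {(15, 19, Helix, 15, Helix), (15, 19, Helix, 22, Alpha), (15, 19, Helix, 38, Beta), (15, 19, Helix, 9, Omega), (22, 19, Alpha, 15, Helix), (22, 19, Alpha, 22, Alpha), (22, 19, Alpha, 38, Beta), (22, 19, Alpha, 9, Omega), (26, 9, Helix, 26, Helix), (26, 9, Helix, 35, Argo), (35, 9, Argo, 26, Helix), (35, 9, Argo, 35, Argo), (37, 11, Echo, 37, Echo), (38, 19, Beta, 15, Helix), (38, 19, Beta, 22, Alpha), (38, 19, Beta, 38, Beta), (38, 19, Beta, 9, Omega), (9, 19, Omega, 15, Helix), (9, 19, Omega, 22, Alpha), (9, 19, Omega, 38, Beta), (9, 19, Omega, 9, Omega)}
Selection qty > qty2: {(15, 19, Helix, 9, Omega), (22, 19, Alpha, 15, Helix), (22, 19, Alpha, 9, Omega), (35, 9, Argo, 26, Helix), (38, 19, Beta, 15, Helix), (38, 19, Beta, 22, Alpha), (38, 19, Beta, 9, Omega)}
Projecting to pname2, cost, pname: {(Alpha, 19, Beta), (Helix, 19, Alpha), (Helix, 19, Beta), (Helix, 9, Argo), (Omega, 19, Alpha), (Omega, 19, Beta), (Omega, 19, Helix)}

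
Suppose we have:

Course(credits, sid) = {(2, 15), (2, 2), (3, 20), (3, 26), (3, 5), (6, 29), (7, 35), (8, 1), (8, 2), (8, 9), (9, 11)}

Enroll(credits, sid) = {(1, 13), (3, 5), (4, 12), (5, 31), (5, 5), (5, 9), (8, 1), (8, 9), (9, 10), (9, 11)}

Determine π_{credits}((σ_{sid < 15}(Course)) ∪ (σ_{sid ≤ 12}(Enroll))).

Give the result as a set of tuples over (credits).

{2, 3, 4, 5, 8, 9}

Apply σ_{sid < 15}; surviving tuples: {(2, 2), (3, 5), (8, 1), (8, 2), (8, 9), (9, 11)}
Apply σ_{sid ≤ 12}; surviving tuples: {(3, 5), (4, 12), (5, 5), (5, 9), (8, 1), (8, 9), (9, 10), (9, 11)}
Union: {(2, 2), (3, 5), (8, 1), (8, 2), (8, 9), (9, 11)} with {(3, 5), (4, 12), (5, 5), (5, 9), (8, 1), (8, 9), (9, 10), (9, 11)} → {(2, 2), (3, 5), (4, 12), (5, 5), (5, 9), (8, 1), (8, 2), (8, 9), (9, 10), (9, 11)}
π_{credits} gives {2, 3, 4, 5, 8, 9} (4 duplicate(s) eliminated).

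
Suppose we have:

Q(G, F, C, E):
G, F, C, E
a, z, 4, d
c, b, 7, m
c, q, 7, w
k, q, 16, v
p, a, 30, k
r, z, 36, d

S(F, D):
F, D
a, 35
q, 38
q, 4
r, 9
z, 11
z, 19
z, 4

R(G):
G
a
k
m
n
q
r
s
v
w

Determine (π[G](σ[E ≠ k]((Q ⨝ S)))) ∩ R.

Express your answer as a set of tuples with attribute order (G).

{a, k, r}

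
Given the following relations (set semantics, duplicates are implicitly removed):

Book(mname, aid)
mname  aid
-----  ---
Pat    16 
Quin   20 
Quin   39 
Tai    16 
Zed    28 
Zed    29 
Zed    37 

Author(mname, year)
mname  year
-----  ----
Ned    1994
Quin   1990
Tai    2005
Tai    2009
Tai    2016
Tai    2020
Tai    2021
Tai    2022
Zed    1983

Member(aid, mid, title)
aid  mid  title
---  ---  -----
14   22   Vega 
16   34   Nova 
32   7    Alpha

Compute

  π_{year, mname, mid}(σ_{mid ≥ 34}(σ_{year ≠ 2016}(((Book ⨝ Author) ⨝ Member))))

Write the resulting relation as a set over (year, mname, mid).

{(2005, Tai, 34), (2009, Tai, 34), (2020, Tai, 34), (2021, Tai, 34), (2022, Tai, 34)}

Book ⋈ Author (natural join on mname): {(Quin, 20, 1990), (Quin, 39, 1990), (Tai, 16, 2005), (Tai, 16, 2009), (Tai, 16, 2016), (Tai, 16, 2020), (Tai, 16, 2021), (Tai, 16, 2022), (Zed, 28, 1983), (Zed, 29, 1983), (Zed, 37, 1983)}
(Book ⨝ Author) ⋈ Member (natural join on aid): {(Tai, 16, 2005, 34, Nova), (Tai, 16, 2009, 34, Nova), (Tai, 16, 2016, 34, Nova), (Tai, 16, 2020, 34, Nova), (Tai, 16, 2021, 34, Nova), (Tai, 16, 2022, 34, Nova)}
Apply σ_{year ≠ 2016}; surviving tuples: {(Tai, 16, 2005, 34, Nova), (Tai, 16, 2009, 34, Nova), (Tai, 16, 2020, 34, Nova), (Tai, 16, 2021, 34, Nova), (Tai, 16, 2022, 34, Nova)}
Apply σ_{mid ≥ 34}; surviving tuples: {(Tai, 16, 2005, 34, Nova), (Tai, 16, 2009, 34, Nova), (Tai, 16, 2020, 34, Nova), (Tai, 16, 2021, 34, Nova), (Tai, 16, 2022, 34, Nova)}
π_{year, mname, mid} gives {(2005, Tai, 34), (2009, Tai, 34), (2020, Tai, 34), (2021, Tai, 34), (2022, Tai, 34)}.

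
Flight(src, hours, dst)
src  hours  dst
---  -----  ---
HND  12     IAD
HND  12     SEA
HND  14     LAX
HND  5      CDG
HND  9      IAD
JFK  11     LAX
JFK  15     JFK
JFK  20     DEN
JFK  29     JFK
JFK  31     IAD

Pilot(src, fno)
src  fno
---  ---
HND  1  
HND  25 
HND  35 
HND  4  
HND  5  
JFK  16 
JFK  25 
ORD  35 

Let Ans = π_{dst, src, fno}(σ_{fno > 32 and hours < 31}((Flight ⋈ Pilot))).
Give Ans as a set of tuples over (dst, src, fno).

Joining Flight and Pilot on src yields {(HND, 12, IAD, 1), (HND, 12, IAD, 25), (HND, 12, IAD, 35), (HND, 12, IAD, 4), (HND, 12, IAD, 5), (HND, 12, SEA, 1), (HND, 12, SEA, 25), (HND, 12, SEA, 35), (HND, 12, SEA, 4), (HND, 12, SEA, 5), (HND, 14, LAX, 1), (HND, 14, LAX, 25), (HND, 14, LAX, 35), (HND, 14, LAX, 4), (HND, 14, LAX, 5), (HND, 5, CDG, 1), (HND, 5, CDG, 25), (HND, 5, CDG, 35), (HND, 5, CDG, 4), (HND, 5, CDG, 5), (HND, 9, IAD, 1), (HND, 9, IAD, 25), (HND, 9, IAD, 35), (HND, 9, IAD, 4), (HND, 9, IAD, 5), (JFK, 11, LAX, 16), (JFK, 11, LAX, 25), (JFK, 15, JFK, 16), (JFK, 15, JFK, 25), (JFK, 20, DEN, 16), (JFK, 20, DEN, 25), (JFK, 29, JFK, 16), (JFK, 29, JFK, 25), (JFK, 31, IAD, 16), (JFK, 31, IAD, 25)}.
Apply σ_{fno > 32 and hours < 31}; surviving tuples: {(HND, 12, IAD, 35), (HND, 12, SEA, 35), (HND, 14, LAX, 35), (HND, 5, CDG, 35), (HND, 9, IAD, 35)}
π_{dst, src, fno} gives {(CDG, HND, 35), (IAD, HND, 35), (LAX, HND, 35), (SEA, HND, 35)} (1 duplicate(s) eliminated).

{(CDG, HND, 35), (IAD, HND, 35), (LAX, HND, 35), (SEA, HND, 35)}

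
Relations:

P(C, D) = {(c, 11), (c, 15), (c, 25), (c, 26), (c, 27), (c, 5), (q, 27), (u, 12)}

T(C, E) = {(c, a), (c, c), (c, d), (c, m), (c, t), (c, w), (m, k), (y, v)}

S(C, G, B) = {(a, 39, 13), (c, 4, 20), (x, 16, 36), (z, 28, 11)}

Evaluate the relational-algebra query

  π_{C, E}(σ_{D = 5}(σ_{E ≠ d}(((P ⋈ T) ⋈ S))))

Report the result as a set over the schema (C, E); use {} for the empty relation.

P ⋈ T (natural join on C): {(c, 11, a), (c, 11, c), (c, 11, d), (c, 11, m), (c, 11, t), (c, 11, w), (c, 15, a), (c, 15, c), (c, 15, d), (c, 15, m), (c, 15, t), (c, 15, w), (c, 25, a), (c, 25, c), (c, 25, d), (c, 25, m), (c, 25, t), (c, 25, w), (c, 26, a), (c, 26, c), (c, 26, d), (c, 26, m), (c, 26, t), (c, 26, w), (c, 27, a), (c, 27, c), (c, 27, d), (c, 27, m), (c, 27, t), (c, 27, w), (c, 5, a), (c, 5, c), (c, 5, d), (c, 5, m), (c, 5, t), (c, 5, w)}
(P ⋈ T) ⋈ S (natural join on C): {(c, 11, a, 4, 20), (c, 11, c, 4, 20), (c, 11, d, 4, 20), (c, 11, m, 4, 20), (c, 11, t, 4, 20), (c, 11, w, 4, 20), (c, 15, a, 4, 20), (c, 15, c, 4, 20), (c, 15, d, 4, 20), (c, 15, m, 4, 20), (c, 15, t, 4, 20), (c, 15, w, 4, 20), (c, 25, a, 4, 20), (c, 25, c, 4, 20), (c, 25, d, 4, 20), (c, 25, m, 4, 20), (c, 25, t, 4, 20), (c, 25, w, 4, 20), (c, 26, a, 4, 20), (c, 26, c, 4, 20), (c, 26, d, 4, 20), (c, 26, m, 4, 20), (c, 26, t, 4, 20), (c, 26, w, 4, 20), (c, 27, a, 4, 20), (c, 27, c, 4, 20), (c, 27, d, 4, 20), (c, 27, m, 4, 20), (c, 27, t, 4, 20), (c, 27, w, 4, 20), (c, 5, a, 4, 20), (c, 5, c, 4, 20), (c, 5, d, 4, 20), (c, 5, m, 4, 20), (c, 5, t, 4, 20), (c, 5, w, 4, 20)}
σ[E ≠ d]: keep tuples satisfying E ≠ d → {(c, 11, a, 4, 20), (c, 11, c, 4, 20), (c, 11, m, 4, 20), (c, 11, t, 4, 20), (c, 11, w, 4, 20), (c, 15, a, 4, 20), (c, 15, c, 4, 20), (c, 15, m, 4, 20), (c, 15, t, 4, 20), (c, 15, w, 4, 20), (c, 25, a, 4, 20), (c, 25, c, 4, 20), (c, 25, m, 4, 20), (c, 25, t, 4, 20), (c, 25, w, 4, 20), (c, 26, a, 4, 20), (c, 26, c, 4, 20), (c, 26, m, 4, 20), (c, 26, t, 4, 20), (c, 26, w, 4, 20), (c, 27, a, 4, 20), (c, 27, c, 4, 20), (c, 27, m, 4, 20), (c, 27, t, 4, 20), (c, 27, w, 4, 20), (c, 5, a, 4, 20), (c, 5, c, 4, 20), (c, 5, m, 4, 20), (c, 5, t, 4, 20), (c, 5, w, 4, 20)}
σ[D = 5]: keep tuples satisfying D = 5 → {(c, 5, a, 4, 20), (c, 5, c, 4, 20), (c, 5, m, 4, 20), (c, 5, t, 4, 20), (c, 5, w, 4, 20)}
π_{C, E} gives {(c, a), (c, c), (c, m), (c, t), (c, w)}.

{(c, a), (c, c), (c, m), (c, t), (c, w)}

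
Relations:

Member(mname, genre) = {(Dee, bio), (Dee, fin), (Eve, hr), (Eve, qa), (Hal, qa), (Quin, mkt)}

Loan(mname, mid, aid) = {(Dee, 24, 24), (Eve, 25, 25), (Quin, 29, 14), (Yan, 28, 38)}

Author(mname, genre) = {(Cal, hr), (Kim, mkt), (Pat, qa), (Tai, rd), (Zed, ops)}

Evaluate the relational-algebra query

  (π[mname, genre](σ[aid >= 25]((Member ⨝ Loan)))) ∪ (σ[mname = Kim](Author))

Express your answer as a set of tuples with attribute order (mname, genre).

{(Eve, hr), (Eve, qa), (Kim, mkt)}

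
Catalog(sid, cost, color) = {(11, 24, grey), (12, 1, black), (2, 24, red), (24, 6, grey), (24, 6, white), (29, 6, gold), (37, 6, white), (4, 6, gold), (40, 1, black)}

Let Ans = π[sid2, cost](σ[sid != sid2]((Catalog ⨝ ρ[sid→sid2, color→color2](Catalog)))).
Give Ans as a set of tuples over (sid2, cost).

{(11, 24), (12, 1), (2, 24), (24, 6), (29, 6), (37, 6), (4, 6), (40, 1)}

ρ[sid→sid2, color→color2]: schema becomes (sid2, cost, color2); tuples unchanged.
Natural join on cost: {(11, 24, grey, 11, grey), (11, 24, grey, 2, red), (12, 1, black, 12, black), (12, 1, black, 40, black), (2, 24, red, 11, grey), (2, 24, red, 2, red), (24, 6, grey, 24, grey), (24, 6, grey, 24, white), (24, 6, grey, 29, gold), (24, 6, grey, 37, white), (24, 6, grey, 4, gold), (24, 6, white, 24, grey), (24, 6, white, 24, white), (24, 6, white, 29, gold), (24, 6, white, 37, white), (24, 6, white, 4, gold), (29, 6, gold, 24, grey), (29, 6, gold, 24, white), (29, 6, gold, 29, gold), (29, 6, gold, 37, white), (29, 6, gold, 4, gold), (37, 6, white, 24, grey), (37, 6, white, 24, white), (37, 6, white, 29, gold), (37, 6, white, 37, white), (37, 6, white, 4, gold), (4, 6, gold, 24, grey), (4, 6, gold, 24, white), (4, 6, gold, 29, gold), (4, 6, gold, 37, white), (4, 6, gold, 4, gold), (40, 1, black, 12, black), (40, 1, black, 40, black)}
Apply σ_{sid != sid2}; surviving tuples: {(11, 24, grey, 2, red), (12, 1, black, 40, black), (2, 24, red, 11, grey), (24, 6, grey, 29, gold), (24, 6, grey, 37, white), (24, 6, grey, 4, gold), (24, 6, white, 29, gold), (24, 6, white, 37, white), (24, 6, white, 4, gold), (29, 6, gold, 24, grey), (29, 6, gold, 24, white), (29, 6, gold, 37, white), (29, 6, gold, 4, gold), (37, 6, white, 24, grey), (37, 6, white, 24, white), (37, 6, white, 29, gold), (37, 6, white, 4, gold), (4, 6, gold, 24, grey), (4, 6, gold, 24, white), (4, 6, gold, 29, gold), (4, 6, gold, 37, white), (40, 1, black, 12, black)}
π[sid2, cost]: project onto (sid2, cost) (14 duplicate(s) eliminated) → {(11, 24), (12, 1), (2, 24), (24, 6), (29, 6), (37, 6), (4, 6), (40, 1)}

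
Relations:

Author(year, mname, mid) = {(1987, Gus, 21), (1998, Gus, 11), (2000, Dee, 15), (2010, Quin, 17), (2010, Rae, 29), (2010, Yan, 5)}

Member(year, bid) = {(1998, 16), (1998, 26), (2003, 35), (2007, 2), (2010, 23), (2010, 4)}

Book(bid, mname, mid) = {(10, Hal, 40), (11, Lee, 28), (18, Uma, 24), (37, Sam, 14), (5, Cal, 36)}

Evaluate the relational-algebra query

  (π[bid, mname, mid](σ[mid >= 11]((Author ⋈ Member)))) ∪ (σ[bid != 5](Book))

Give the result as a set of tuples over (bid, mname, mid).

Joining Author and Member on year yields {(1998, Gus, 11, 16), (1998, Gus, 11, 26), (2010, Quin, 17, 23), (2010, Quin, 17, 4), (2010, Rae, 29, 23), (2010, Rae, 29, 4), (2010, Yan, 5, 23), (2010, Yan, 5, 4)}.
Filtering on mid >= 11 leaves {(1998, Gus, 11, 16), (1998, Gus, 11, 26), (2010, Quin, 17, 23), (2010, Quin, 17, 4), (2010, Rae, 29, 23), (2010, Rae, 29, 4)}.
Keep only column(s) bid, mname, mid: {(16, Gus, 11), (23, Quin, 17), (23, Rae, 29), (26, Gus, 11), (4, Quin, 17), (4, Rae, 29)}
Filtering on bid != 5 leaves {(10, Hal, 40), (11, Lee, 28), (18, Uma, 24), (37, Sam, 14)}.
Set union of the two operands is {(10, Hal, 40), (11, Lee, 28), (16, Gus, 11), (18, Uma, 24), (23, Quin, 17), (23, Rae, 29), (26, Gus, 11), (37, Sam, 14), (4, Quin, 17), (4, Rae, 29)}.

{(10, Hal, 40), (11, Lee, 28), (16, Gus, 11), (18, Uma, 24), (23, Quin, 17), (23, Rae, 29), (26, Gus, 11), (37, Sam, 14), (4, Quin, 17), (4, Rae, 29)}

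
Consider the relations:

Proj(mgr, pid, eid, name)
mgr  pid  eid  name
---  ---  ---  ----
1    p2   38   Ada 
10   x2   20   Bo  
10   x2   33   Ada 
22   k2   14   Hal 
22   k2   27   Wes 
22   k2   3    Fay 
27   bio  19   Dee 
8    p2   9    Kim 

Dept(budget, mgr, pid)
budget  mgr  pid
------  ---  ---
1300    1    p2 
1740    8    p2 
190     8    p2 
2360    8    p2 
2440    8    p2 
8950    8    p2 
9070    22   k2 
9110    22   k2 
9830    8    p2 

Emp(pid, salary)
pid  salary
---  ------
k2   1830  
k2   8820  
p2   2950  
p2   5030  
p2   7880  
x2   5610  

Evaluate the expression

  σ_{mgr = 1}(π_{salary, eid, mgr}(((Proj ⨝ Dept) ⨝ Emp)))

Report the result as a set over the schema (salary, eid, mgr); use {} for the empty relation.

{(2950, 38, 1), (5030, 38, 1), (7880, 38, 1)}

Natural join on mgr, pid: {(1, p2, 38, Ada, 1300), (22, k2, 14, Hal, 9070), (22, k2, 14, Hal, 9110), (22, k2, 27, Wes, 9070), (22, k2, 27, Wes, 9110), (22, k2, 3, Fay, 9070), (22, k2, 3, Fay, 9110), (8, p2, 9, Kim, 1740), (8, p2, 9, Kim, 190), (8, p2, 9, Kim, 2360), (8, p2, 9, Kim, 2440), (8, p2, 9, Kim, 8950), (8, p2, 9, Kim, 9830)}
Natural join on pid: {(1, p2, 38, Ada, 1300, 2950), (1, p2, 38, Ada, 1300, 5030), (1, p2, 38, Ada, 1300, 7880), (22, k2, 14, Hal, 9070, 1830), (22, k2, 14, Hal, 9070, 8820), (22, k2, 14, Hal, 9110, 1830), (22, k2, 14, Hal, 9110, 8820), (22, k2, 27, Wes, 9070, 1830), (22, k2, 27, Wes, 9070, 8820), (22, k2, 27, Wes, 9110, 1830), (22, k2, 27, Wes, 9110, 8820), (22, k2, 3, Fay, 9070, 1830), (22, k2, 3, Fay, 9070, 8820), (22, k2, 3, Fay, 9110, 1830), (22, k2, 3, Fay, 9110, 8820), (8, p2, 9, Kim, 1740, 2950), (8, p2, 9, Kim, 1740, 5030), (8, p2, 9, Kim, 1740, 7880), (8, p2, 9, Kim, 190, 2950), (8, p2, 9, Kim, 190, 5030), (8, p2, 9, Kim, 190, 7880), (8, p2, 9, Kim, 2360, 2950), (8, p2, 9, Kim, 2360, 5030), (8, p2, 9, Kim, 2360, 7880), (8, p2, 9, Kim, 2440, 2950), (8, p2, 9, Kim, 2440, 5030), (8, p2, 9, Kim, 2440, 7880), (8, p2, 9, Kim, 8950, 2950), (8, p2, 9, Kim, 8950, 5030), (8, p2, 9, Kim, 8950, 7880), (8, p2, 9, Kim, 9830, 2950), (8, p2, 9, Kim, 9830, 5030), (8, p2, 9, Kim, 9830, 7880)}
π[salary, eid, mgr]: project onto (salary, eid, mgr) (21 duplicate(s) eliminated) → {(1830, 14, 22), (1830, 27, 22), (1830, 3, 22), (2950, 38, 1), (2950, 9, 8), (5030, 38, 1), (5030, 9, 8), (7880, 38, 1), (7880, 9, 8), (8820, 14, 22), (8820, 27, 22), (8820, 3, 22)}
Selection mgr = 1: {(2950, 38, 1), (5030, 38, 1), (7880, 38, 1)}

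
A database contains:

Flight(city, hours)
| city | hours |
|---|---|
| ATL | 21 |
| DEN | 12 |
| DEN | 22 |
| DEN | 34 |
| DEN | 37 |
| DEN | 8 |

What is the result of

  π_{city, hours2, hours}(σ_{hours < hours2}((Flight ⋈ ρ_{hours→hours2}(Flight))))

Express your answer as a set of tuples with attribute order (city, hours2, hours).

{(DEN, 12, 8), (DEN, 22, 12), (DEN, 22, 8), (DEN, 34, 12), (DEN, 34, 22), (DEN, 34, 8), (DEN, 37, 12), (DEN, 37, 22), (DEN, 37, 34), (DEN, 37, 8)}

ρ[hours→hours2]: schema becomes (city, hours2); tuples unchanged.
Flight ⋈ ρ_{hours→hours2}(Flight) (natural join on city): {(ATL, 21, 21), (DEN, 12, 12), (DEN, 12, 22), (DEN, 12, 34), (DEN, 12, 37), (DEN, 12, 8), (DEN, 22, 12), (DEN, 22, 22), (DEN, 22, 34), (DEN, 22, 37), (DEN, 22, 8), (DEN, 34, 12), (DEN, 34, 22), (DEN, 34, 34), (DEN, 34, 37), (DEN, 34, 8), (DEN, 37, 12), (DEN, 37, 22), (DEN, 37, 34), (DEN, 37, 37), (DEN, 37, 8), (DEN, 8, 12), (DEN, 8, 22), (DEN, 8, 34), (DEN, 8, 37), (DEN, 8, 8)}
Filtering on hours < hours2 leaves {(DEN, 12, 22), (DEN, 12, 34), (DEN, 12, 37), (DEN, 22, 34), (DEN, 22, 37), (DEN, 34, 37), (DEN, 8, 12), (DEN, 8, 22), (DEN, 8, 34), (DEN, 8, 37)}.
π[city, hours2, hours]: project onto (city, hours2, hours) → {(DEN, 12, 8), (DEN, 22, 12), (DEN, 22, 8), (DEN, 34, 12), (DEN, 34, 22), (DEN, 34, 8), (DEN, 37, 12), (DEN, 37, 22), (DEN, 37, 34), (DEN, 37, 8)}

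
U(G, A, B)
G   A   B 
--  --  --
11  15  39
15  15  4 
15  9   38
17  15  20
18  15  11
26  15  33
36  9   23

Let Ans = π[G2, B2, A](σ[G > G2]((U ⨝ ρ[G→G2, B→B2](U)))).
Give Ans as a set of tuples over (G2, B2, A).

{(11, 39, 15), (15, 38, 9), (15, 4, 15), (17, 20, 15), (18, 11, 15)}

ρ[G→G2, B→B2]: schema becomes (G2, A, B2); tuples unchanged.
Natural join on A: {(11, 15, 39, 11, 39), (11, 15, 39, 15, 4), (11, 15, 39, 17, 20), (11, 15, 39, 18, 11), (11, 15, 39, 26, 33), (15, 15, 4, 11, 39), (15, 15, 4, 15, 4), (15, 15, 4, 17, 20), (15, 15, 4, 18, 11), (15, 15, 4, 26, 33), (15, 9, 38, 15, 38), (15, 9, 38, 36, 23), (17, 15, 20, 11, 39), (17, 15, 20, 15, 4), (17, 15, 20, 17, 20), (17, 15, 20, 18, 11), (17, 15, 20, 26, 33), (18, 15, 11, 11, 39), (18, 15, 11, 15, 4), (18, 15, 11, 17, 20), (18, 15, 11, 18, 11), (18, 15, 11, 26, 33), (26, 15, 33, 11, 39), (26, 15, 33, 15, 4), (26, 15, 33, 17, 20), (26, 15, 33, 18, 11), (26, 15, 33, 26, 33), (36, 9, 23, 15, 38), (36, 9, 23, 36, 23)}
Filtering on G > G2 leaves {(15, 15, 4, 11, 39), (17, 15, 20, 11, 39), (17, 15, 20, 15, 4), (18, 15, 11, 11, 39), (18, 15, 11, 15, 4), (18, 15, 11, 17, 20), (26, 15, 33, 11, 39), (26, 15, 33, 15, 4), (26, 15, 33, 17, 20), (26, 15, 33, 18, 11), (36, 9, 23, 15, 38)}.
Keep only column(s) G2, B2, A (6 duplicate(s) eliminated): {(11, 39, 15), (15, 38, 9), (15, 4, 15), (17, 20, 15), (18, 11, 15)}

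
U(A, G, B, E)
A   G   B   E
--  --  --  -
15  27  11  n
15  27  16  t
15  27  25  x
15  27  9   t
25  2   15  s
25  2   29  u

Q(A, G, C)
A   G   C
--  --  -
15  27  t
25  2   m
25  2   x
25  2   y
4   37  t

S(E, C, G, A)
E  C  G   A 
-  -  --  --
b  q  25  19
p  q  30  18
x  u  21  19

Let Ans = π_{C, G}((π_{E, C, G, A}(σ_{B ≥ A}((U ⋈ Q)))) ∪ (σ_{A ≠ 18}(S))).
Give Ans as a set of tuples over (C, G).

{(m, 2), (q, 25), (t, 27), (u, 21), (x, 2), (y, 2)}

Joining U and Q on A, G yields {(15, 27, 11, n, t), (15, 27, 16, t, t), (15, 27, 25, x, t), (15, 27, 9, t, t), (25, 2, 15, s, m), (25, 2, 15, s, x), (25, 2, 15, s, y), (25, 2, 29, u, m), (25, 2, 29, u, x), (25, 2, 29, u, y)}.
Filtering on B ≥ A leaves {(15, 27, 16, t, t), (15, 27, 25, x, t), (25, 2, 29, u, m), (25, 2, 29, u, x), (25, 2, 29, u, y)}.
Keep only column(s) E, C, G, A: {(t, t, 27, 15), (u, m, 2, 25), (u, x, 2, 25), (u, y, 2, 25), (x, t, 27, 15)}
Filtering on A ≠ 18 leaves {(b, q, 25, 19), (x, u, 21, 19)}.
Set union of the two operands is {(b, q, 25, 19), (t, t, 27, 15), (u, m, 2, 25), (u, x, 2, 25), (u, y, 2, 25), (x, t, 27, 15), (x, u, 21, 19)}.
Keep only column(s) C, G (1 duplicate(s) eliminated): {(m, 2), (q, 25), (t, 27), (u, 21), (x, 2), (y, 2)}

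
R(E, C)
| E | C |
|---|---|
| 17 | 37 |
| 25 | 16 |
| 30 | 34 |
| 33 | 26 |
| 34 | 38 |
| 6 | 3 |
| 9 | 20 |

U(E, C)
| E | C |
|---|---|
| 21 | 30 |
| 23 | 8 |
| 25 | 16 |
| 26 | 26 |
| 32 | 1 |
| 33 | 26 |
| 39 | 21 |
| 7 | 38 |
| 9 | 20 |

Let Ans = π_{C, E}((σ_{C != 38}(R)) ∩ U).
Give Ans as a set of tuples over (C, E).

Apply σ_{C != 38}; surviving tuples: {(17, 37), (25, 16), (30, 34), (33, 26), (6, 3), (9, 20)}
Set intersection of the two operands is {(25, 16), (33, 26), (9, 20)}.
π_{C, E} gives {(16, 25), (20, 9), (26, 33)}.

{(16, 25), (20, 9), (26, 33)}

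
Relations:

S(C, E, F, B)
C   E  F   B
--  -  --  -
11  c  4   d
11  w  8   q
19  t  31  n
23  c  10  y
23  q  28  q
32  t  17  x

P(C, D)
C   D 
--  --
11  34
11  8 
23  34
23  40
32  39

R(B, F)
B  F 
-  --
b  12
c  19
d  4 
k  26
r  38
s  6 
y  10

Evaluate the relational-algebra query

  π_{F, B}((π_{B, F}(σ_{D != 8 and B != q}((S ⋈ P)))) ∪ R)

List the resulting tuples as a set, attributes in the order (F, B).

{(10, y), (12, b), (17, x), (19, c), (26, k), (38, r), (4, d), (6, s)}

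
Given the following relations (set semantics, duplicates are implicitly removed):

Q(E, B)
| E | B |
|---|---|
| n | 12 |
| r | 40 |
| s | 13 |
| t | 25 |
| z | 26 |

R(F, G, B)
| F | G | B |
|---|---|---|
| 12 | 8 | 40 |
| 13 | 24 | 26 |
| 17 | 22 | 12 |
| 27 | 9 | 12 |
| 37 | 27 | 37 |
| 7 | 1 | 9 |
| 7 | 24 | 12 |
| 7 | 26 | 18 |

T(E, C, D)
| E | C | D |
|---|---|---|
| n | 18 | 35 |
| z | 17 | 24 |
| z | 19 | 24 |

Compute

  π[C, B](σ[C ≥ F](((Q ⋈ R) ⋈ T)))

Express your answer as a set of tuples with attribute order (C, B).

Q ⋈ R (natural join on B): {(n, 12, 17, 22), (n, 12, 27, 9), (n, 12, 7, 24), (r, 40, 12, 8), (z, 26, 13, 24)}
(Q ⋈ R) ⋈ T (natural join on E): {(n, 12, 17, 22, 18, 35), (n, 12, 27, 9, 18, 35), (n, 12, 7, 24, 18, 35), (z, 26, 13, 24, 17, 24), (z, 26, 13, 24, 19, 24)}
Selection C ≥ F: {(n, 12, 17, 22, 18, 35), (n, 12, 7, 24, 18, 35), (z, 26, 13, 24, 17, 24), (z, 26, 13, 24, 19, 24)}
π_{C, B} gives {(17, 26), (18, 12), (19, 26)} (1 duplicate(s) eliminated).

{(17, 26), (18, 12), (19, 26)}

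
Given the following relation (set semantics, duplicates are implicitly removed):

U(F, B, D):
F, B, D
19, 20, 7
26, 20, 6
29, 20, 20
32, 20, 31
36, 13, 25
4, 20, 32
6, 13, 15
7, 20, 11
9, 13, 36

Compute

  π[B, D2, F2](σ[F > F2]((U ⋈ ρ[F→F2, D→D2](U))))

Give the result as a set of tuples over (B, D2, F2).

{(13, 15, 6), (13, 36, 9), (20, 11, 7), (20, 20, 29), (20, 32, 4), (20, 6, 26), (20, 7, 19)}

ρ[F→F2, D→D2]: schema becomes (F2, B, D2); tuples unchanged.
U ⋈ ρ[F→F2, D→D2](U) (natural join on B): {(19, 20, 7, 19, 7), (19, 20, 7, 26, 6), (19, 20, 7, 29, 20), (19, 20, 7, 32, 31), (19, 20, 7, 4, 32), (19, 20, 7, 7, 11), (26, 20, 6, 19, 7), (26, 20, 6, 26, 6), (26, 20, 6, 29, 20), (26, 20, 6, 32, 31), (26, 20, 6, 4, 32), (26, 20, 6, 7, 11), (29, 20, 20, 19, 7), (29, 20, 20, 26, 6), (29, 20, 20, 29, 20), (29, 20, 20, 32, 31), (29, 20, 20, 4, 32), (29, 20, 20, 7, 11), (32, 20, 31, 19, 7), (32, 20, 31, 26, 6), (32, 20, 31, 29, 20), (32, 20, 31, 32, 31), (32, 20, 31, 4, 32), (32, 20, 31, 7, 11), (36, 13, 25, 36, 25), (36, 13, 25, 6, 15), (36, 13, 25, 9, 36), (4, 20, 32, 19, 7), (4, 20, 32, 26, 6), (4, 20, 32, 29, 20), (4, 20, 32, 32, 31), (4, 20, 32, 4, 32), (4, 20, 32, 7, 11), (6, 13, 15, 36, 25), (6, 13, 15, 6, 15), (6, 13, 15, 9, 36), (7, 20, 11, 19, 7), (7, 20, 11, 26, 6), (7, 20, 11, 29, 20), (7, 20, 11, 32, 31), (7, 20, 11, 4, 32), (7, 20, 11, 7, 11), (9, 13, 36, 36, 25), (9, 13, 36, 6, 15), (9, 13, 36, 9, 36)}
Filtering on F > F2 leaves {(19, 20, 7, 4, 32), (19, 20, 7, 7, 11), (26, 20, 6, 19, 7), (26, 20, 6, 4, 32), (26, 20, 6, 7, 11), (29, 20, 20, 19, 7), (29, 20, 20, 26, 6), (29, 20, 20, 4, 32), (29, 20, 20, 7, 11), (32, 20, 31, 19, 7), (32, 20, 31, 26, 6), (32, 20, 31, 29, 20), (32, 20, 31, 4, 32), (32, 20, 31, 7, 11), (36, 13, 25, 6, 15), (36, 13, 25, 9, 36), (7, 20, 11, 4, 32), (9, 13, 36, 6, 15)}.
Keep only column(s) B, D2, F2 (11 duplicate(s) eliminated): {(13, 15, 6), (13, 36, 9), (20, 11, 7), (20, 20, 29), (20, 32, 4), (20, 6, 26), (20, 7, 19)}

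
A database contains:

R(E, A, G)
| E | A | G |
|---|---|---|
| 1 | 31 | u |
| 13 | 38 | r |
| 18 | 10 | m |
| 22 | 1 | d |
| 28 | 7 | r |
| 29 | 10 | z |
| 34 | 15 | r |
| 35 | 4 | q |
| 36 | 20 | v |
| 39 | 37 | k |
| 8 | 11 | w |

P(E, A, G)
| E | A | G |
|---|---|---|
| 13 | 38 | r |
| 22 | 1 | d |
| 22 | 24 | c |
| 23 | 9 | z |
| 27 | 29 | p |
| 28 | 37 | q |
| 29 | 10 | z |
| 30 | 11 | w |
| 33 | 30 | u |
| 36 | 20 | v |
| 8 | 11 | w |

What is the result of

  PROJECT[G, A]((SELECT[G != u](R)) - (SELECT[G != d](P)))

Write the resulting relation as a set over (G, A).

Selection G != u: {(13, 38, r), (18, 10, m), (22, 1, d), (28, 7, r), (29, 10, z), (34, 15, r), (35, 4, q), (36, 20, v), (39, 37, k), (8, 11, w)}
Selection G != d: {(13, 38, r), (22, 24, c), (23, 9, z), (27, 29, p), (28, 37, q), (29, 10, z), (30, 11, w), (33, 30, u), (36, 20, v), (8, 11, w)}
Taking the difference: {(18, 10, m), (22, 1, d), (28, 7, r), (34, 15, r), (35, 4, q), (39, 37, k)}
π_{G, A} gives {(d, 1), (k, 37), (m, 10), (q, 4), (r, 15), (r, 7)}.

{(d, 1), (k, 37), (m, 10), (q, 4), (r, 15), (r, 7)}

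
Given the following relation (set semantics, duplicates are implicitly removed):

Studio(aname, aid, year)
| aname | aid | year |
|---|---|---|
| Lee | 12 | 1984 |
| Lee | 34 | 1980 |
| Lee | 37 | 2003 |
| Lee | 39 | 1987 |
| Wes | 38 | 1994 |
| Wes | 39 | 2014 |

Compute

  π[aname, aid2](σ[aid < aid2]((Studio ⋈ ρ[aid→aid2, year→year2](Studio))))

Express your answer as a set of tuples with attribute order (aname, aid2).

{(Lee, 34), (Lee, 37), (Lee, 39), (Wes, 39)}

ρ[aid→aid2, year→year2]: schema becomes (aname, aid2, year2); tuples unchanged.
Natural join on aname: {(Lee, 12, 1984, 12, 1984), (Lee, 12, 1984, 34, 1980), (Lee, 12, 1984, 37, 2003), (Lee, 12, 1984, 39, 1987), (Lee, 34, 1980, 12, 1984), (Lee, 34, 1980, 34, 1980), (Lee, 34, 1980, 37, 2003), (Lee, 34, 1980, 39, 1987), (Lee, 37, 2003, 12, 1984), (Lee, 37, 2003, 34, 1980), (Lee, 37, 2003, 37, 2003), (Lee, 37, 2003, 39, 1987), (Lee, 39, 1987, 12, 1984), (Lee, 39, 1987, 34, 1980), (Lee, 39, 1987, 37, 2003), (Lee, 39, 1987, 39, 1987), (Wes, 38, 1994, 38, 1994), (Wes, 38, 1994, 39, 2014), (Wes, 39, 2014, 38, 1994), (Wes, 39, 2014, 39, 2014)}
σ[aid < aid2]: keep tuples satisfying aid < aid2 → {(Lee, 12, 1984, 34, 1980), (Lee, 12, 1984, 37, 2003), (Lee, 12, 1984, 39, 1987), (Lee, 34, 1980, 37, 2003), (Lee, 34, 1980, 39, 1987), (Lee, 37, 2003, 39, 1987), (Wes, 38, 1994, 39, 2014)}
Projecting to aname, aid2 (3 duplicate(s) eliminated): {(Lee, 34), (Lee, 37), (Lee, 39), (Wes, 39)}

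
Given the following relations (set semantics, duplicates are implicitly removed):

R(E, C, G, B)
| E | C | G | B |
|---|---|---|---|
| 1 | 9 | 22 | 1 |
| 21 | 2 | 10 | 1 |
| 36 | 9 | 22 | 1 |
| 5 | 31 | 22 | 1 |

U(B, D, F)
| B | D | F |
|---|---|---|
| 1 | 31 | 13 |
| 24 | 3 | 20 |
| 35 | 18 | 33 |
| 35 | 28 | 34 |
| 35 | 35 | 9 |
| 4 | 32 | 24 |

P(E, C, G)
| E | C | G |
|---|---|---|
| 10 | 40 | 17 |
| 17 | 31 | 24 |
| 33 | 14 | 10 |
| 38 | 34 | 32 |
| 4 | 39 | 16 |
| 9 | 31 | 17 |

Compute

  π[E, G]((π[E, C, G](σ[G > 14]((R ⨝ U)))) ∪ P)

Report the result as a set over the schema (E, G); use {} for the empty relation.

{(1, 22), (10, 17), (17, 24), (33, 10), (36, 22), (38, 32), (4, 16), (5, 22), (9, 17)}

Joining R and U on B yields {(1, 9, 22, 1, 31, 13), (21, 2, 10, 1, 31, 13), (36, 9, 22, 1, 31, 13), (5, 31, 22, 1, 31, 13)}.
Apply σ_{G > 14}; surviving tuples: {(1, 9, 22, 1, 31, 13), (36, 9, 22, 1, 31, 13), (5, 31, 22, 1, 31, 13)}
Projecting to E, C, G: {(1, 9, 22), (36, 9, 22), (5, 31, 22)}
Union: {(1, 9, 22), (36, 9, 22), (5, 31, 22)} with {(10, 40, 17), (17, 31, 24), (33, 14, 10), (38, 34, 32), (4, 39, 16), (9, 31, 17)} → {(1, 9, 22), (10, 40, 17), (17, 31, 24), (33, 14, 10), (36, 9, 22), (38, 34, 32), (4, 39, 16), (5, 31, 22), (9, 31, 17)}
Projecting to E, G: {(1, 22), (10, 17), (17, 24), (33, 10), (36, 22), (38, 32), (4, 16), (5, 22), (9, 17)}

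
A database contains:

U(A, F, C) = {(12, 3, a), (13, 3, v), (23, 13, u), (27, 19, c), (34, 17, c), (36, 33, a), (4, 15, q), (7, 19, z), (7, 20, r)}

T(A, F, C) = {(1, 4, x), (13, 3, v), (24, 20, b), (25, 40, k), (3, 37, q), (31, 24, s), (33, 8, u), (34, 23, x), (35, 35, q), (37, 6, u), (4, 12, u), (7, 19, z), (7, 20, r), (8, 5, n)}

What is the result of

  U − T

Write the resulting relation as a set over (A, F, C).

{(12, 3, a), (23, 13, u), (27, 19, c), (34, 17, c), (36, 33, a), (4, 15, q)}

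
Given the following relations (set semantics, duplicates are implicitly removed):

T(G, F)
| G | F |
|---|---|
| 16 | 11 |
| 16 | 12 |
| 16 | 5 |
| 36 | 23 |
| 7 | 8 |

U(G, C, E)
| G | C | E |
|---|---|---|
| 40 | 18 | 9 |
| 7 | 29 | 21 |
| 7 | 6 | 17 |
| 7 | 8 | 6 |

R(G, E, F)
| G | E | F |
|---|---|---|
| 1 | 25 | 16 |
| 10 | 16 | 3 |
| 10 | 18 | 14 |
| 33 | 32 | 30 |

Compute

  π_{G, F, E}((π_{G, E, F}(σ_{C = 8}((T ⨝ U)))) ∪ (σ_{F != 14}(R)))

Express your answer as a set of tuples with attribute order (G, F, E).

{(1, 16, 25), (10, 3, 16), (33, 30, 32), (7, 8, 6)}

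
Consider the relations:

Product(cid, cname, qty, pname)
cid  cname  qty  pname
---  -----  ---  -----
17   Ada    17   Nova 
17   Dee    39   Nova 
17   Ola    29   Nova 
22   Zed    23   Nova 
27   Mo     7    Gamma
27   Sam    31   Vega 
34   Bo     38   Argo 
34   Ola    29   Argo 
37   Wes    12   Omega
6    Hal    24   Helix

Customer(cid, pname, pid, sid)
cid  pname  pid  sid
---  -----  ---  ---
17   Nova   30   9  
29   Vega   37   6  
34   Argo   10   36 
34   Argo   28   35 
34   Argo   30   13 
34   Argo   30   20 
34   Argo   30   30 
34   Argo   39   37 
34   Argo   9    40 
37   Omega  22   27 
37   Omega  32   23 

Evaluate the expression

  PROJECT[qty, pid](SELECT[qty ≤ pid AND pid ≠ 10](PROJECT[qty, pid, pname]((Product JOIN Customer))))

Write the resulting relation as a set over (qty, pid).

{(12, 22), (12, 32), (17, 30), (29, 30), (29, 39), (38, 39)}

Joining Product and Customer on cid, pname yields {(17, Ada, 17, Nova, 30, 9), (17, Dee, 39, Nova, 30, 9), (17, Ola, 29, Nova, 30, 9), (34, Bo, 38, Argo, 10, 36), (34, Bo, 38, Argo, 28, 35), (34, Bo, 38, Argo, 30, 13), (34, Bo, 38, Argo, 30, 20), (34, Bo, 38, Argo, 30, 30), (34, Bo, 38, Argo, 39, 37), (34, Bo, 38, Argo, 9, 40), (34, Ola, 29, Argo, 10, 36), (34, Ola, 29, Argo, 28, 35), (34, Ola, 29, Argo, 30, 13), (34, Ola, 29, Argo, 30, 20), (34, Ola, 29, Argo, 30, 30), (34, Ola, 29, Argo, 39, 37), (34, Ola, 29, Argo, 9, 40), (37, Wes, 12, Omega, 22, 27), (37, Wes, 12, Omega, 32, 23)}.
Keep only column(s) qty, pid, pname (4 duplicate(s) eliminated): {(12, 22, Omega), (12, 32, Omega), (17, 30, Nova), (29, 10, Argo), (29, 28, Argo), (29, 30, Argo), (29, 30, Nova), (29, 39, Argo), (29, 9, Argo), (38, 10, Argo), (38, 28, Argo), (38, 30, Argo), (38, 39, Argo), (38, 9, Argo), (39, 30, Nova)}
Filtering on qty ≤ pid AND pid ≠ 10 leaves {(12, 22, Omega), (12, 32, Omega), (17, 30, Nova), (29, 30, Argo), (29, 30, Nova), (29, 39, Argo), (38, 39, Argo)}.
Keep only column(s) qty, pid (1 duplicate(s) eliminated): {(12, 22), (12, 32), (17, 30), (29, 30), (29, 39), (38, 39)}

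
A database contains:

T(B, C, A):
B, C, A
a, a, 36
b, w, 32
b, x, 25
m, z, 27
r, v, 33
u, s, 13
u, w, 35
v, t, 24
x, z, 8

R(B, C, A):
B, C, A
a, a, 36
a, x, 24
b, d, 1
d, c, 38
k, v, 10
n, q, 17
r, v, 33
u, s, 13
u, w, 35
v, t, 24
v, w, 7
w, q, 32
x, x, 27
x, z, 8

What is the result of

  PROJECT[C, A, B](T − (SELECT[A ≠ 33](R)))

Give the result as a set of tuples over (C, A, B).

{(v, 33, r), (w, 32, b), (x, 25, b), (z, 27, m)}

Filtering on A ≠ 33 leaves {(a, a, 36), (a, x, 24), (b, d, 1), (d, c, 38), (k, v, 10), (n, q, 17), (u, s, 13), (u, w, 35), (v, t, 24), (v, w, 7), (w, q, 32), (x, x, 27), (x, z, 8)}.
Difference: {(a, a, 36), (b, w, 32), (b, x, 25), (m, z, 27), (r, v, 33), (u, s, 13), (u, w, 35), (v, t, 24), (x, z, 8)} with {(a, a, 36), (a, x, 24), (b, d, 1), (d, c, 38), (k, v, 10), (n, q, 17), (u, s, 13), (u, w, 35), (v, t, 24), (v, w, 7), (w, q, 32), (x, x, 27), (x, z, 8)} → {(b, w, 32), (b, x, 25), (m, z, 27), (r, v, 33)}
Keep only column(s) C, A, B: {(v, 33, r), (w, 32, b), (x, 25, b), (z, 27, m)}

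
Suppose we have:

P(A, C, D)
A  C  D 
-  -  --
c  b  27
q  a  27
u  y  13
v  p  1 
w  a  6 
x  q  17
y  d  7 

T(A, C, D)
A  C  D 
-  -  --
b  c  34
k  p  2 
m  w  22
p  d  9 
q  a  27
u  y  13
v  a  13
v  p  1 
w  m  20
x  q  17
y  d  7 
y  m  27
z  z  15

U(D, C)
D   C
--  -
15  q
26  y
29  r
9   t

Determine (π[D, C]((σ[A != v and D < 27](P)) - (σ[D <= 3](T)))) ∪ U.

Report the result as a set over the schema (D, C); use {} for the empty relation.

{(13, y), (15, q), (17, q), (26, y), (29, r), (6, a), (7, d), (9, t)}

Apply σ_{A != v and D < 27}; surviving tuples: {(u, y, 13), (w, a, 6), (x, q, 17), (y, d, 7)}
Apply σ_{D <= 3}; surviving tuples: {(k, p, 2), (v, p, 1)}
Set difference of the two operands is {(u, y, 13), (w, a, 6), (x, q, 17), (y, d, 7)}.
π[D, C]: project onto (D, C) → {(13, y), (17, q), (6, a), (7, d)}
Set union of the two operands is {(13, y), (15, q), (17, q), (26, y), (29, r), (6, a), (7, d), (9, t)}.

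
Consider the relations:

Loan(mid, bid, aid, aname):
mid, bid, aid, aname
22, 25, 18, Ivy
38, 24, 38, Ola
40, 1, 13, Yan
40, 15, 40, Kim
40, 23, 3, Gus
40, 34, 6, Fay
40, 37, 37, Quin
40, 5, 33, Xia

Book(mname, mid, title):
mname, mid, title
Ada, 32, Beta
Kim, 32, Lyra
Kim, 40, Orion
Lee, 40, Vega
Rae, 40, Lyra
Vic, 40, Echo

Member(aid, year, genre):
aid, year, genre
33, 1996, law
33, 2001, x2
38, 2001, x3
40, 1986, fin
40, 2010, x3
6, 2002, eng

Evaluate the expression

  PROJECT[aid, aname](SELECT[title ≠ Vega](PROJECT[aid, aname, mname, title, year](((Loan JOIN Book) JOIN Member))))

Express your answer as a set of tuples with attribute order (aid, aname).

Loan ⋈ Book (natural join on mid): {(40, 1, 13, Yan, Kim, Orion), (40, 1, 13, Yan, Lee, Vega), (40, 1, 13, Yan, Rae, Lyra), (40, 1, 13, Yan, Vic, Echo), (40, 15, 40, Kim, Kim, Orion), (40, 15, 40, Kim, Lee, Vega), (40, 15, 40, Kim, Rae, Lyra), (40, 15, 40, Kim, Vic, Echo), (40, 23, 3, Gus, Kim, Orion), (40, 23, 3, Gus, Lee, Vega), (40, 23, 3, Gus, Rae, Lyra), (40, 23, 3, Gus, Vic, Echo), (40, 34, 6, Fay, Kim, Orion), (40, 34, 6, Fay, Lee, Vega), (40, 34, 6, Fay, Rae, Lyra), (40, 34, 6, Fay, Vic, Echo), (40, 37, 37, Quin, Kim, Orion), (40, 37, 37, Quin, Lee, Vega), (40, 37, 37, Quin, Rae, Lyra), (40, 37, 37, Quin, Vic, Echo), (40, 5, 33, Xia, Kim, Orion), (40, 5, 33, Xia, Lee, Vega), (40, 5, 33, Xia, Rae, Lyra), (40, 5, 33, Xia, Vic, Echo)}
(Loan JOIN Book) ⋈ Member (natural join on aid): {(40, 15, 40, Kim, Kim, Orion, 1986, fin), (40, 15, 40, Kim, Kim, Orion, 2010, x3), (40, 15, 40, Kim, Lee, Vega, 1986, fin), (40, 15, 40, Kim, Lee, Vega, 2010, x3), (40, 15, 40, Kim, Rae, Lyra, 1986, fin), (40, 15, 40, Kim, Rae, Lyra, 2010, x3), (40, 15, 40, Kim, Vic, Echo, 1986, fin), (40, 15, 40, Kim, Vic, Echo, 2010, x3), (40, 34, 6, Fay, Kim, Orion, 2002, eng), (40, 34, 6, Fay, Lee, Vega, 2002, eng), (40, 34, 6, Fay, Rae, Lyra, 2002, eng), (40, 34, 6, Fay, Vic, Echo, 2002, eng), (40, 5, 33, Xia, Kim, Orion, 1996, law), (40, 5, 33, Xia, Kim, Orion, 2001, x2), (40, 5, 33, Xia, Lee, Vega, 1996, law), (40, 5, 33, Xia, Lee, Vega, 2001, x2), (40, 5, 33, Xia, Rae, Lyra, 1996, law), (40, 5, 33, Xia, Rae, Lyra, 2001, x2), (40, 5, 33, Xia, Vic, Echo, 1996, law), (40, 5, 33, Xia, Vic, Echo, 2001, x2)}
Projecting to aid, aname, mname, title, year: {(33, Xia, Kim, Orion, 1996), (33, Xia, Kim, Orion, 2001), (33, Xia, Lee, Vega, 1996), (33, Xia, Lee, Vega, 2001), (33, Xia, Rae, Lyra, 1996), (33, Xia, Rae, Lyra, 2001), (33, Xia, Vic, Echo, 1996), (33, Xia, Vic, Echo, 2001), (40, Kim, Kim, Orion, 1986), (40, Kim, Kim, Orion, 2010), (40, Kim, Lee, Vega, 1986), (40, Kim, Lee, Vega, 2010), (40, Kim, Rae, Lyra, 1986), (40, Kim, Rae, Lyra, 2010), (40, Kim, Vic, Echo, 1986), (40, Kim, Vic, Echo, 2010), (6, Fay, Kim, Orion, 2002), (6, Fay, Lee, Vega, 2002), (6, Fay, Rae, Lyra, 2002), (6, Fay, Vic, Echo, 2002)}
Filtering on title ≠ Vega leaves {(33, Xia, Kim, Orion, 1996), (33, Xia, Kim, Orion, 2001), (33, Xia, Rae, Lyra, 1996), (33, Xia, Rae, Lyra, 2001), (33, Xia, Vic, Echo, 1996), (33, Xia, Vic, Echo, 2001), (40, Kim, Kim, Orion, 1986), (40, Kim, Kim, Orion, 2010), (40, Kim, Rae, Lyra, 1986), (40, Kim, Rae, Lyra, 2010), (40, Kim, Vic, Echo, 1986), (40, Kim, Vic, Echo, 2010), (6, Fay, Kim, Orion, 2002), (6, Fay, Rae, Lyra, 2002), (6, Fay, Vic, Echo, 2002)}.
Projecting to aid, aname (12 duplicate(s) eliminated): {(33, Xia), (40, Kim), (6, Fay)}

{(33, Xia), (40, Kim), (6, Fay)}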